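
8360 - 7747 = 613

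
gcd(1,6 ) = 1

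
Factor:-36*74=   -  2^3*3^2*37^1 = -2664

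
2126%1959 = 167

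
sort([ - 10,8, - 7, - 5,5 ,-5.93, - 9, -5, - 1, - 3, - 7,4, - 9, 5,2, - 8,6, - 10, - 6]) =[  -  10, - 10, - 9, - 9 , - 8, - 7, - 7, - 6 , - 5.93, - 5 , - 5, - 3, - 1,2,4,5, 5,6 , 8 ]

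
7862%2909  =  2044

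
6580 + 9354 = 15934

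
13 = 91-78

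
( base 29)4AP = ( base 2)111001011111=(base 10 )3679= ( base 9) 5037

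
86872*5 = 434360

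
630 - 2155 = - 1525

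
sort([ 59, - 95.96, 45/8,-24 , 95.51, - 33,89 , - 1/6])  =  [- 95.96, - 33, - 24,-1/6, 45/8, 59, 89,  95.51] 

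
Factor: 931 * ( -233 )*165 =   -  3^1*5^1*7^2 * 11^1*19^1*233^1 = -35792295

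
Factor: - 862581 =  - 3^1*19^1*37^1*409^1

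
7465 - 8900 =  - 1435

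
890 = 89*10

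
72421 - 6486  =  65935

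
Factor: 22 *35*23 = 17710 = 2^1*5^1*7^1*11^1*23^1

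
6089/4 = 6089/4 = 1522.25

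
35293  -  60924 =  - 25631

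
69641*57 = 3969537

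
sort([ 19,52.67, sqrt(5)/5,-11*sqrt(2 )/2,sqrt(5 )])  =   [ - 11*sqrt(2)/2, sqrt(5 )/5,sqrt( 5 ), 19, 52.67]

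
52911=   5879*9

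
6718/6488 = 3359/3244 = 1.04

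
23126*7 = 161882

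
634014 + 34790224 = 35424238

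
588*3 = 1764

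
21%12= 9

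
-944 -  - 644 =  - 300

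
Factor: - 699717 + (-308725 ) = -2^1*504221^1 = - 1008442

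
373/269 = 373/269 = 1.39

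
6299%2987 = 325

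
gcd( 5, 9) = 1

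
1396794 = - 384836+1781630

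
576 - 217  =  359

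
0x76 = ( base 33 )3j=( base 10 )118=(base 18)6A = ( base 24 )4M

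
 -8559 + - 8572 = -17131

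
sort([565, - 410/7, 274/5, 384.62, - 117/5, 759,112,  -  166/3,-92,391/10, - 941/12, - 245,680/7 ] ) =[ - 245, - 92, - 941/12, - 410/7, - 166/3, - 117/5, 391/10, 274/5, 680/7, 112,384.62, 565,759]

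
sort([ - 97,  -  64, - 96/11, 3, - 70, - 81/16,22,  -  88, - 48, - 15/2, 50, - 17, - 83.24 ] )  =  [ - 97, - 88,-83.24, - 70, - 64,-48, - 17, - 96/11, - 15/2 , - 81/16,3,  22,50] 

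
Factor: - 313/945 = -3^ ( - 3)*5^(  -  1)*7^( - 1 )*313^1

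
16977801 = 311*54591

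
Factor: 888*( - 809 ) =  - 2^3*3^1*37^1*809^1= -718392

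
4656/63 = 73+19/21 = 73.90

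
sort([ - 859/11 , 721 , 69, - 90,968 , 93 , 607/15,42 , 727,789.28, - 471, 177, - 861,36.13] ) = [ -861, - 471 , - 90, - 859/11,36.13, 607/15, 42,  69,93, 177,721,727, 789.28, 968]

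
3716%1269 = 1178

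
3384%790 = 224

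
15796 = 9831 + 5965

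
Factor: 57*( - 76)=-2^2*3^1*19^2 = - 4332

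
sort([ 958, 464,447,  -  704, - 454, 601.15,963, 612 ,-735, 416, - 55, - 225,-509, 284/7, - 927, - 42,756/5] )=[-927,  -  735, - 704, - 509, - 454, - 225, - 55, - 42, 284/7, 756/5, 416, 447,464, 601.15 , 612, 958,  963 ]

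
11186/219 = 11186/219   =  51.08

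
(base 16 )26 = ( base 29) 19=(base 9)42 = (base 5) 123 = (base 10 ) 38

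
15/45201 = 5/15067 = 0.00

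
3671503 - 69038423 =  - 65366920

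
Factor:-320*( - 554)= 177280  =  2^7*5^1*277^1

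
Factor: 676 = 2^2*13^2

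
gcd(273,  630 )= 21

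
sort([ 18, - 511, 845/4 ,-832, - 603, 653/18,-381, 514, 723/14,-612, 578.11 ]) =[-832, - 612,-603, - 511, - 381, 18 , 653/18,723/14 , 845/4,514, 578.11]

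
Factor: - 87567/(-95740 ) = 2^( - 2)*3^1*5^(-1)*17^2*101^1*4787^ (- 1 )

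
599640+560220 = 1159860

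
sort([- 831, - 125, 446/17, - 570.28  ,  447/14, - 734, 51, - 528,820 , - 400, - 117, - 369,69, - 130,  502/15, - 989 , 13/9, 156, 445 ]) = [ - 989,-831, - 734, - 570.28, - 528, - 400,- 369 , - 130, - 125 , - 117,13/9,  446/17, 447/14,502/15,51, 69,156,445, 820 ] 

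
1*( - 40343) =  - 40343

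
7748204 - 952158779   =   - 944410575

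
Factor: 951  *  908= 2^2*3^1*227^1*317^1 = 863508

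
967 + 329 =1296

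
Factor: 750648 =2^3*3^1*31277^1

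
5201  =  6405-1204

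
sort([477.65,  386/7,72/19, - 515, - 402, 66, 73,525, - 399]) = [ - 515 , - 402, - 399,72/19, 386/7,66 , 73, 477.65, 525]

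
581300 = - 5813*( - 100)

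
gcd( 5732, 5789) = 1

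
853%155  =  78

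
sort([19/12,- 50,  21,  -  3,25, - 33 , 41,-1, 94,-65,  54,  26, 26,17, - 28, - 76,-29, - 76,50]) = [ - 76  , - 76, - 65,-50,- 33, - 29,  -  28, - 3,-1, 19/12,17,  21,25,26,26,41,50,  54,94] 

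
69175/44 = 69175/44 = 1572.16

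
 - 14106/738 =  - 2351/123   =  - 19.11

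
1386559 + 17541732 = 18928291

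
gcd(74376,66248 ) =8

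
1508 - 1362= 146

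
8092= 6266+1826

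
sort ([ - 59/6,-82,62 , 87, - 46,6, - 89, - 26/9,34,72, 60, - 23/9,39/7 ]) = [- 89,  -  82,  -  46,  -  59/6, - 26/9, - 23/9,39/7 , 6,34,60, 62,72 , 87]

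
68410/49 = 68410/49 = 1396.12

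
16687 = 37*451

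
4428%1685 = 1058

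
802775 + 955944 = 1758719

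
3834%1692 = 450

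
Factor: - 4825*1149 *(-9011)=3^1 * 5^2*193^1*383^1*9011^1 = 49956308175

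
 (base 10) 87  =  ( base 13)69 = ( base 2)1010111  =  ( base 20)47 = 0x57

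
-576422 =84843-661265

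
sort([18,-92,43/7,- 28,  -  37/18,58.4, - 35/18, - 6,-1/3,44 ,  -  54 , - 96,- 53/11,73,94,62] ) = [ - 96, - 92, - 54,  -  28,-6 ,-53/11,-37/18,-35/18,-1/3, 43/7,18,44,58.4,62, 73  ,  94 ] 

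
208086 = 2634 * 79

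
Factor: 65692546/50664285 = 2^1*3^( - 5)*5^( - 1 )*7^( - 2 )* 23^ (-1 )*37^( - 1 )*53^1*619741^1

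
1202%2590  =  1202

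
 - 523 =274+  - 797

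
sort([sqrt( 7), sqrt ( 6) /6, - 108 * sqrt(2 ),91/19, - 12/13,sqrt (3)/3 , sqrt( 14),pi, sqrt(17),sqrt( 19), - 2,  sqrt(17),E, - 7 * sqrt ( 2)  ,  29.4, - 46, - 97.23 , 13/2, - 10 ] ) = [-108*sqrt(2), - 97.23,  -  46,-10, - 7 * sqrt(2 ),-2,-12/13,  sqrt(6)/6 , sqrt ( 3)/3,sqrt( 7),E, pi, sqrt (14 ), sqrt ( 17 ) , sqrt(17), sqrt( 19),91/19 , 13/2,  29.4]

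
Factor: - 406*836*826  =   - 2^4*7^2*11^1*19^1*29^1*59^1  =  - 280357616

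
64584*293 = 18923112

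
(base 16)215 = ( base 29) IB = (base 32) GL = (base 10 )533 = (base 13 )320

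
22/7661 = 22/7661  =  0.00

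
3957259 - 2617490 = 1339769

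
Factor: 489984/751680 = 2^3*3^(-3 )*5^( - 1)*11^1 = 88/135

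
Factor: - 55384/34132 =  - 2^1 * 43^1*53^(- 1) = -86/53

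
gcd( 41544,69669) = 9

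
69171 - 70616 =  - 1445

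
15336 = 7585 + 7751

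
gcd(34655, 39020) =5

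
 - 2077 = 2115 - 4192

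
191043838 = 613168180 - 422124342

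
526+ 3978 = 4504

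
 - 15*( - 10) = 150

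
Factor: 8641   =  8641^1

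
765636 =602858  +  162778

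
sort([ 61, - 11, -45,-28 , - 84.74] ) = [ - 84.74,-45, - 28,-11,61 ]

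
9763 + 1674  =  11437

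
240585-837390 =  -596805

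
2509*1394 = 3497546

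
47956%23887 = 182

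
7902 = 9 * 878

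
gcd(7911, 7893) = 9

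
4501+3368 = 7869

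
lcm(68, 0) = 0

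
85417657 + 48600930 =134018587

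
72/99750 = 12/16625 = 0.00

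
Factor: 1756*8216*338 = 2^6 * 13^3*  79^1*439^1 = 4876426048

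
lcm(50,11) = 550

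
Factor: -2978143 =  - 7^1 * 59^1*7211^1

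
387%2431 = 387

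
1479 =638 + 841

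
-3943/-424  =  3943/424 = 9.30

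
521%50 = 21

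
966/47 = 20  +  26/47 = 20.55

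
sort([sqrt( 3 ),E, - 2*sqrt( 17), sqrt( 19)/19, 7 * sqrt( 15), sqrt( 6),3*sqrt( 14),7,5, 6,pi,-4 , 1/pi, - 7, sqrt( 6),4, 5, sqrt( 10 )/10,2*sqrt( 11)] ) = [- 2*sqrt (17 ),  -  7, - 4, sqrt (19)/19, sqrt( 10)/10,1/pi,  sqrt (3 ),  sqrt( 6),sqrt(6),E, pi,4, 5, 5, 6, 2*sqrt( 11 ) , 7, 3 * sqrt(14 ), 7*sqrt( 15)]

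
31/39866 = 1/1286=0.00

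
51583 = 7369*7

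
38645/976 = 38645/976 = 39.60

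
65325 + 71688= 137013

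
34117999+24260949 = 58378948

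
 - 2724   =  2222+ - 4946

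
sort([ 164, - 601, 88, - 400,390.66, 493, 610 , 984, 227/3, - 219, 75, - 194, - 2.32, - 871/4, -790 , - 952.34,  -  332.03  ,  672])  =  [ - 952.34, -790, - 601  , - 400, - 332.03, - 219, - 871/4, - 194,- 2.32, 75, 227/3, 88,164, 390.66, 493,  610, 672,984]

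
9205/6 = 9205/6 = 1534.17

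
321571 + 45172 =366743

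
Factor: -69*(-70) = 4830 = 2^1 * 3^1*5^1 *7^1 * 23^1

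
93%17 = 8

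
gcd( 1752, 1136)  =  8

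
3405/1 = 3405=3405.00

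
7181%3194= 793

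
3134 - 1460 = 1674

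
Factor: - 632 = -2^3  *  79^1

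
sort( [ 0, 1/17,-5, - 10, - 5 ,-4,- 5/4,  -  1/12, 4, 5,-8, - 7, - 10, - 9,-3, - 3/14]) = [ - 10 , - 10, - 9, - 8, - 7, - 5, - 5, - 4, - 3, - 5/4, - 3/14,- 1/12,0, 1/17, 4,5 ]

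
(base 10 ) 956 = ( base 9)1272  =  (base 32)TS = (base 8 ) 1674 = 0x3bc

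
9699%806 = 27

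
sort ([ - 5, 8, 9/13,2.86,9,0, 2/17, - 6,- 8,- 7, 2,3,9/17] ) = [-8, - 7, - 6,-5 , 0 , 2/17,9/17,9/13, 2,2.86,3, 8, 9 ]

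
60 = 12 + 48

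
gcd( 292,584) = 292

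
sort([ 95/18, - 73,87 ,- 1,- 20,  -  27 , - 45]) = [ - 73,  -  45,-27 , - 20 , - 1,95/18 , 87] 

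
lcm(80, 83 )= 6640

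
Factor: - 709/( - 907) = 709^1 * 907^( - 1)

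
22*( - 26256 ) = - 577632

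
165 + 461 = 626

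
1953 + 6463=8416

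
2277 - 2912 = - 635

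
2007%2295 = 2007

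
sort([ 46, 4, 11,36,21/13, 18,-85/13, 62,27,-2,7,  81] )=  [- 85/13, - 2,21/13,4, 7 , 11,18,27 , 36, 46,62,  81] 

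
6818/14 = 487 = 487.00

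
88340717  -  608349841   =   - 520009124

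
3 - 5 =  - 2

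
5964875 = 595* 10025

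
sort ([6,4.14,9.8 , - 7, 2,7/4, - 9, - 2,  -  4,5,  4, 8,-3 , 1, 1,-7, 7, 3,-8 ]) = [ - 9, - 8, - 7, - 7 , - 4, -3,-2,  1,1 , 7/4 , 2 , 3,  4, 4.14, 5 , 6,  7,8,9.8 ] 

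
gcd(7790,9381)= 1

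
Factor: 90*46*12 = 49680  =  2^4*3^3*5^1*23^1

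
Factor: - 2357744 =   -  2^4*101^1*1459^1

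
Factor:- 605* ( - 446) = 2^1*5^1*11^2 * 223^1 = 269830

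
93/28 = 3 + 9/28 = 3.32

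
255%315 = 255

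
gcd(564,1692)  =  564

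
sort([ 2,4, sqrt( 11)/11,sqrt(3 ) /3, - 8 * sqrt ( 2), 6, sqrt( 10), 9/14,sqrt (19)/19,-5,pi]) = [ - 8*sqrt( 2), - 5, sqrt( 19 ) /19 , sqrt( 11 ) /11, sqrt( 3 ) /3, 9/14, 2, pi, sqrt( 10 ),4,  6 ]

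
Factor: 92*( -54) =  -  2^3*3^3*23^1= -4968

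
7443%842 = 707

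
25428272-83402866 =-57974594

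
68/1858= 34/929  =  0.04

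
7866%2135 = 1461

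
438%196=46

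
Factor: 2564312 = 2^3*320539^1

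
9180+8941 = 18121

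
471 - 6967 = - 6496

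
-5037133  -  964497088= - 969534221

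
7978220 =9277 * 860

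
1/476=1/476 = 0.00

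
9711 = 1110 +8601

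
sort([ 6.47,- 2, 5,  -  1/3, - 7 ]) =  [ - 7,-2, - 1/3,5,6.47 ] 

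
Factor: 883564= 2^2*11^1*  43^1*467^1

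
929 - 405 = 524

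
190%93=4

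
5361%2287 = 787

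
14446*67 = 967882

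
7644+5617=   13261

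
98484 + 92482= 190966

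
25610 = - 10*( - 2561)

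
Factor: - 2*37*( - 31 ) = 2294 = 2^1*31^1*37^1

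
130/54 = 65/27 = 2.41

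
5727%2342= 1043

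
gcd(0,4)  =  4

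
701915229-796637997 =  - 94722768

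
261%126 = 9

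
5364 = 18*298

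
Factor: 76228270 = 2^1*5^1*379^1*20113^1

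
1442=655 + 787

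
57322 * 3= 171966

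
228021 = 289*789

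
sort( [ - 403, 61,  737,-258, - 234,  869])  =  [ - 403 , - 258, - 234,61,737,869 ] 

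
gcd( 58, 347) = 1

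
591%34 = 13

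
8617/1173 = 7 + 406/1173 = 7.35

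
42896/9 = 4766+ 2/9 =4766.22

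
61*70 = 4270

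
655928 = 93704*7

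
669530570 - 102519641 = 567010929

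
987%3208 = 987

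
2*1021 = 2042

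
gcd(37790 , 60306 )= 2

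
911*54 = 49194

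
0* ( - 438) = 0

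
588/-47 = - 13 + 23/47 = -  12.51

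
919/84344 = 919/84344=0.01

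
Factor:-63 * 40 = -2520 = - 2^3*3^2 * 5^1*7^1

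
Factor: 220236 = 2^2*3^1 * 18353^1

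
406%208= 198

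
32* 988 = 31616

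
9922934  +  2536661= 12459595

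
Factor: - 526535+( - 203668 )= - 730203 = - 3^1*243401^1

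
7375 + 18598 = 25973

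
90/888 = 15/148 = 0.10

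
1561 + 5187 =6748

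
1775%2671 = 1775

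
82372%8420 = 6592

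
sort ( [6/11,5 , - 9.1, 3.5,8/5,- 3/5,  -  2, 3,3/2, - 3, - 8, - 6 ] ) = [  -  9.1, - 8, - 6, - 3,  -  2,  -  3/5,  6/11, 3/2,8/5 , 3,  3.5, 5]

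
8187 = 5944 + 2243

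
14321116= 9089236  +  5231880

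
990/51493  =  990/51493   =  0.02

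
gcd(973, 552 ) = 1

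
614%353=261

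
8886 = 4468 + 4418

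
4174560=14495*288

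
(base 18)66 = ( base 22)54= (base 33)3f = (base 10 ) 114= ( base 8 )162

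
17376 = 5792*3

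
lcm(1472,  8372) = 133952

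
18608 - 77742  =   - 59134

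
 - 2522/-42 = 60 + 1/21 = 60.05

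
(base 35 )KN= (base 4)23103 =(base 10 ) 723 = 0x2d3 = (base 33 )lu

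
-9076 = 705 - 9781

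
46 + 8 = 54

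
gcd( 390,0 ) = 390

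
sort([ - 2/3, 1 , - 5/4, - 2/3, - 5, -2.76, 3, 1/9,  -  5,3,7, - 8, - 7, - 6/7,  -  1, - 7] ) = [ - 8 , - 7 ,  -  7, - 5, - 5 , - 2.76, - 5/4, - 1, - 6/7, - 2/3, - 2/3, 1/9, 1, 3, 3, 7 ]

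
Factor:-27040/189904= - 130/913  =  - 2^1*5^1*11^(  -  1)*13^1*83^( - 1)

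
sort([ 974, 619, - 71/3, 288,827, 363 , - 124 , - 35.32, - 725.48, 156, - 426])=[ - 725.48  , - 426, - 124 , - 35.32,-71/3, 156,288,363  ,  619, 827, 974] 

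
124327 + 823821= 948148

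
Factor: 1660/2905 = 2^2 * 7^( - 1) = 4/7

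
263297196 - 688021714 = -424724518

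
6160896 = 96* 64176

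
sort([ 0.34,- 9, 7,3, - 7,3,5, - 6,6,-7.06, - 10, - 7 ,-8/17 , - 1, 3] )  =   [ - 10, - 9,- 7.06,-7,-7,-6, - 1,- 8/17, 0.34, 3,3, 3,5 , 6,7 ] 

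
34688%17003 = 682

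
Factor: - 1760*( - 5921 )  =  10420960 = 2^5* 5^1*11^1*31^1*191^1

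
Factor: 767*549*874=368026542 = 2^1*3^2*13^1 * 19^1*23^1*59^1*61^1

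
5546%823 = 608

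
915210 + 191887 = 1107097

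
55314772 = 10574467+44740305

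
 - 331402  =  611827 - 943229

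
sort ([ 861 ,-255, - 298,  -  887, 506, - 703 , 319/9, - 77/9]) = [  -  887, - 703 , - 298, - 255, -77/9, 319/9,506, 861 ]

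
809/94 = 8 + 57/94=8.61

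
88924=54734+34190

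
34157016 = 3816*8951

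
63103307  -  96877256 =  - 33773949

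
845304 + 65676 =910980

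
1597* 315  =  503055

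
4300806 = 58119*74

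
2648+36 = 2684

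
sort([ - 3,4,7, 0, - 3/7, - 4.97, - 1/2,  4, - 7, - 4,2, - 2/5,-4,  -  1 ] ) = [  -  7, - 4.97, - 4, - 4,-3 , - 1, -1/2,-3/7, - 2/5, 0, 2, 4, 4,7 ] 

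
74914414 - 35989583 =38924831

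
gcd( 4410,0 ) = 4410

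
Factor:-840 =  -2^3*3^1*5^1*7^1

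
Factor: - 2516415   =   - 3^1 * 5^1 * 11^1*101^1*151^1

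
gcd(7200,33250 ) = 50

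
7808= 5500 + 2308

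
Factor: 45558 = 2^1*3^2* 2531^1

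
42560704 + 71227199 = 113787903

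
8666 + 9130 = 17796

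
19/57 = 1/3 =0.33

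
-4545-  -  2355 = -2190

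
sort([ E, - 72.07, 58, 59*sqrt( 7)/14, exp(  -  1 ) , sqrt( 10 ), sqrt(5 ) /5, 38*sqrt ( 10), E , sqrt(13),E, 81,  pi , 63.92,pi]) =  [ - 72.07, exp( - 1 ),  sqrt(5)/5,E,E, E,  pi,  pi, sqrt(10) , sqrt( 13), 59* sqrt(7)/14, 58, 63.92, 81, 38*sqrt ( 10)]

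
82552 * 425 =35084600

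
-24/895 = - 24/895 = -0.03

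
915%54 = 51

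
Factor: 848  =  2^4* 53^1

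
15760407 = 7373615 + 8386792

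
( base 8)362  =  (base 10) 242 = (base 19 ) ce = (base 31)7P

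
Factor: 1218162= 2^1*3^1* 11^1*18457^1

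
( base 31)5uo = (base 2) 1011001111111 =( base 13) 2810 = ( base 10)5759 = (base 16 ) 167F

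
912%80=32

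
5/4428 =5/4428 = 0.00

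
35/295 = 7/59 = 0.12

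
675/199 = 3+78/199 = 3.39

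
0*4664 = 0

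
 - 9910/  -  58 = 4955/29 = 170.86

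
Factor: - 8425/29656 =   -  2^( - 3)*5^2 * 11^(  -  1)=- 25/88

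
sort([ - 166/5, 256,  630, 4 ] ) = [ - 166/5,4 , 256, 630 ]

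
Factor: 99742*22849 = 2279004958 = 2^1*73^1*313^1 * 49871^1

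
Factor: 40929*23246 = 2^1 * 3^1*7^1*59^1 *197^1*1949^1 = 951435534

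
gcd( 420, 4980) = 60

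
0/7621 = 0=0.00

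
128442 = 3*42814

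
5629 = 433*13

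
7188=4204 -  - 2984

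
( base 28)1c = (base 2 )101000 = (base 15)2A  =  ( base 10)40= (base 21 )1J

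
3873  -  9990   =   - 6117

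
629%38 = 21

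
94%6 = 4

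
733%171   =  49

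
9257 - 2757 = 6500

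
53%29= 24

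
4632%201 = 9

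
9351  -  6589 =2762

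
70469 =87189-16720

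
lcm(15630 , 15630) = 15630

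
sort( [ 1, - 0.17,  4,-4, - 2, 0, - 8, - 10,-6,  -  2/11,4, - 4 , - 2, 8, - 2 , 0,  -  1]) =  [-10, - 8, - 6, -4,-4,-2, - 2, - 2,- 1,-2/11, - 0.17, 0, 0,1, 4, 4,  8]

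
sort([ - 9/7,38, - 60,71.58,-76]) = [ - 76, - 60,- 9/7,38, 71.58] 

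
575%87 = 53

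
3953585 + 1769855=5723440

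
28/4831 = 28/4831 = 0.01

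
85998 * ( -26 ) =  - 2235948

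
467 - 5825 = - 5358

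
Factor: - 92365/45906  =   - 2^( - 1) * 3^( - 1)*5^1*7^1* 13^1*29^1*1093^( - 1)  =  - 13195/6558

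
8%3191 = 8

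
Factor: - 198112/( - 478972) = 328/793 = 2^3 * 13^( - 1)*41^1*61^(  -  1)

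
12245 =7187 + 5058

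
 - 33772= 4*( - 8443)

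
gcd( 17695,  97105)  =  5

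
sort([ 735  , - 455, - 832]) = [ - 832, - 455, 735]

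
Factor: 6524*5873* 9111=2^2 *3^1*7^2*233^1 *839^1*3037^1=349092083172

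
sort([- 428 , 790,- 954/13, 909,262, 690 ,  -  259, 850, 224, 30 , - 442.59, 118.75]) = [ - 442.59,-428,  -  259, - 954/13, 30,118.75,224, 262,  690,790,850, 909 ]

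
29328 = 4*7332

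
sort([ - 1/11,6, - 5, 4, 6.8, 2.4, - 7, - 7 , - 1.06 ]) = [ - 7, - 7,-5, -1.06, - 1/11,2.4,4,6,6.8 ]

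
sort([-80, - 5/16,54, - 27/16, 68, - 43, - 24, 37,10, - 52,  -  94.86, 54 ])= [ - 94.86,  -  80, - 52, - 43, - 24 , - 27/16, - 5/16, 10,37, 54, 54, 68] 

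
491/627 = 491/627 = 0.78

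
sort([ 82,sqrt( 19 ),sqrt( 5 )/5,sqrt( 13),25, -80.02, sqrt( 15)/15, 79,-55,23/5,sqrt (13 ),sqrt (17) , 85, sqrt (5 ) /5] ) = [-80.02,- 55,sqrt( 15)/15,  sqrt( 5)/5,sqrt(5)/5,sqrt(13),  sqrt(13),sqrt( 17 ),sqrt(19),23/5,  25 , 79,82, 85] 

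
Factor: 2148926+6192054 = 8340980= 2^2 * 5^1 * 29^1*73^1*197^1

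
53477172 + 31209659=84686831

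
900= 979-79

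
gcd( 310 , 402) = 2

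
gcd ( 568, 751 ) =1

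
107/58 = 1 + 49/58 = 1.84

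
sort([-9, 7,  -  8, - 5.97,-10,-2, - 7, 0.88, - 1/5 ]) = [  -  10,-9, - 8, - 7, - 5.97, - 2,-1/5, 0.88, 7 ] 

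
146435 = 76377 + 70058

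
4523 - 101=4422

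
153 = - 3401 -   -  3554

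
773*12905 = 9975565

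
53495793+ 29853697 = 83349490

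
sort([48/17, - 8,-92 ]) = [ - 92 , -8, 48/17 ] 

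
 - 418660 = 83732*( - 5)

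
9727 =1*9727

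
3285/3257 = 3285/3257 = 1.01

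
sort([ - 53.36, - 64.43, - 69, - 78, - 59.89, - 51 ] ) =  [ - 78, - 69 , - 64.43, - 59.89, - 53.36,- 51 ] 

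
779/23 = 33 + 20/23 = 33.87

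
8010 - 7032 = 978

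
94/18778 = 47/9389 = 0.01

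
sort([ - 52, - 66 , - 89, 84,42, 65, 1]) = [ - 89, - 66, - 52 , 1,  42 , 65, 84] 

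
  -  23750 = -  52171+28421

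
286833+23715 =310548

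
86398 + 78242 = 164640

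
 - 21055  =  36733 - 57788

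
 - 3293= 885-4178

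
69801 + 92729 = 162530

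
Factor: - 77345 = - 5^1*31^1 *499^1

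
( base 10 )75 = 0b1001011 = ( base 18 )43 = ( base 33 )29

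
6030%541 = 79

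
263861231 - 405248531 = - 141387300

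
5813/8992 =5813/8992 = 0.65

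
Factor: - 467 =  - 467^1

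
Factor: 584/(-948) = -2^1*3^( - 1 )*73^1*79^( - 1)  =  -146/237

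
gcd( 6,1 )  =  1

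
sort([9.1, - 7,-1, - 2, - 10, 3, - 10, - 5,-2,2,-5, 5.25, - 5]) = [ - 10,-10, - 7,  -  5 ,-5, - 5, - 2, - 2, - 1, 2,3, 5.25,9.1 ] 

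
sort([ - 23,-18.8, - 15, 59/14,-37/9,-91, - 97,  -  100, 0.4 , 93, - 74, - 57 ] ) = [ - 100, - 97, - 91, -74,-57, - 23, - 18.8, - 15,  -  37/9, 0.4,59/14,93]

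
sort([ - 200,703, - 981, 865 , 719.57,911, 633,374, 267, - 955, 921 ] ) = [ -981, - 955,  -  200, 267, 374, 633,703,719.57,865, 911,921]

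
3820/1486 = 1910/743 = 2.57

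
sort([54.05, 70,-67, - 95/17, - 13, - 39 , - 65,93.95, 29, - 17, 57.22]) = [ - 67, - 65, - 39, - 17, - 13,-95/17, 29, 54.05, 57.22, 70, 93.95]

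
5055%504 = 15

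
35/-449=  - 35/449 =- 0.08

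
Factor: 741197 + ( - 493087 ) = 248110  =  2^1*5^1*43^1 * 577^1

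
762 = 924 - 162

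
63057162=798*79019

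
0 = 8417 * 0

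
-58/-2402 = 29/1201=0.02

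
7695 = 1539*5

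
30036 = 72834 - 42798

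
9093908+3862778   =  12956686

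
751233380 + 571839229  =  1323072609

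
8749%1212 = 265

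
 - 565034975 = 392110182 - 957145157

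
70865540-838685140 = - 767819600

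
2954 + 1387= 4341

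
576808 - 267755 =309053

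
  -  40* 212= - 8480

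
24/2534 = 12/1267  =  0.01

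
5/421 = 5/421 = 0.01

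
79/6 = 13 + 1/6 = 13.17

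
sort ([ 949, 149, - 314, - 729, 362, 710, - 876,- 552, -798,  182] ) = [ - 876,  -  798, - 729,- 552,-314, 149,182, 362,710,  949]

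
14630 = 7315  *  2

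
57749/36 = 1604 + 5/36=1604.14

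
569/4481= 569/4481 = 0.13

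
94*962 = 90428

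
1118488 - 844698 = 273790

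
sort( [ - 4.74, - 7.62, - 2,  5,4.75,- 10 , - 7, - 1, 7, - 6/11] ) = [ - 10 , - 7.62, -7, - 4.74, - 2, - 1 ,  -  6/11 , 4.75, 5,7] 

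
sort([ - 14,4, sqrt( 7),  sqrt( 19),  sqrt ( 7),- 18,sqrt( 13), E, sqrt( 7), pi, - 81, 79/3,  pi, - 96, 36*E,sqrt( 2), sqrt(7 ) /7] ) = [ - 96, - 81, - 18, - 14,sqrt( 7)/7, sqrt( 2),sqrt(7), sqrt( 7 ),sqrt(  7), E, pi,pi,sqrt (13), 4, sqrt( 19 ),79/3,36*E]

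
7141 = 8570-1429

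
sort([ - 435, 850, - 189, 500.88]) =[ - 435, - 189,500.88, 850]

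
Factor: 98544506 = 2^1* 4127^1 * 11939^1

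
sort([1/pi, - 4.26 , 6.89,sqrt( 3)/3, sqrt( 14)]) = [ - 4.26, 1/pi, sqrt( 3)/3,sqrt (14 ), 6.89] 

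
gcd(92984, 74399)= 59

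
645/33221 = 645/33221 = 0.02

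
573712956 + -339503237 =234209719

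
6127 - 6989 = - 862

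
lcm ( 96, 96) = 96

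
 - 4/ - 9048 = 1/2262 = 0.00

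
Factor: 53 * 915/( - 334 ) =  - 48495/334 = - 2^( - 1)*3^1* 5^1*53^1*61^1*167^( - 1)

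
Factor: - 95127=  - 3^1*37^1*857^1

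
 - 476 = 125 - 601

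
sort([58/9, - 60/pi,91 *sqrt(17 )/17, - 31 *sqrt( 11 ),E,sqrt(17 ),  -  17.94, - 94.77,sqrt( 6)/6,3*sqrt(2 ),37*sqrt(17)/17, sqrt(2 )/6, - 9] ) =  [  -  31*sqrt( 11),  -  94.77, - 60/pi, - 17.94 , - 9, sqrt( 2 ) /6, sqrt(6 )/6,E,sqrt( 17),3*sqrt(2),58/9,37*sqrt( 17 )/17,91*sqrt ( 17 )/17 ] 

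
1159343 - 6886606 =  -5727263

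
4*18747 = 74988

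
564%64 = 52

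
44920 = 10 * 4492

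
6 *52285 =313710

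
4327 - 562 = 3765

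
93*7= 651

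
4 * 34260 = 137040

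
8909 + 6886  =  15795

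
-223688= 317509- 541197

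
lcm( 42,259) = 1554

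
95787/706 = 135 + 477/706 =135.68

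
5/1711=5/1711 = 0.00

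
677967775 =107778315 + 570189460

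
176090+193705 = 369795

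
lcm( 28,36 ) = 252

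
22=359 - 337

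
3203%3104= 99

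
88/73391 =88/73391 = 0.00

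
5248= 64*82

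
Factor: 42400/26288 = 2^1 * 5^2*31^( - 1 ) = 50/31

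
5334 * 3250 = 17335500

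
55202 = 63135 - 7933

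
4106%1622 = 862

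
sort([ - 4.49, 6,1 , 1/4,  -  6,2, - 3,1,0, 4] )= [ -6, - 4.49, -3 , 0 , 1/4 , 1,1,2 , 4, 6 ]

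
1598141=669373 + 928768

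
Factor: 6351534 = 2^1*3^5 * 7^1 * 1867^1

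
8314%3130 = 2054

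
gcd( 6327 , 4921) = 703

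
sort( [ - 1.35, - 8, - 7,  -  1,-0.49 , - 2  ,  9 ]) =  [ - 8, - 7, - 2 , - 1.35, - 1, - 0.49,9]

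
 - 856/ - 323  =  2 + 210/323 = 2.65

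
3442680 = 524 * 6570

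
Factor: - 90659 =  - 90659^1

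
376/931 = 376/931 = 0.40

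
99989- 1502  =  98487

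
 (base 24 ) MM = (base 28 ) JI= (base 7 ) 1414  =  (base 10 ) 550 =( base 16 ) 226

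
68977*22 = 1517494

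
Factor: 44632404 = 2^2 * 3^3*413263^1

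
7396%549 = 259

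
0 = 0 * 30529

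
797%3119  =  797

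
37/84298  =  37/84298 = 0.00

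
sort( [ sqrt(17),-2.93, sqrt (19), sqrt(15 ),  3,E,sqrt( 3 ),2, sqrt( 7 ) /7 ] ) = [ - 2.93 , sqrt(7 ) /7,sqrt( 3 ),2  ,  E, 3, sqrt( 15 ), sqrt (17), sqrt( 19 )] 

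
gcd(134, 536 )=134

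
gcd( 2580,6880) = 860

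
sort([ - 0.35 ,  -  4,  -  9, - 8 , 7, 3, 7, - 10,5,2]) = [ - 10 , - 9,  -  8,  -  4, - 0.35, 2,3, 5 , 7,7] 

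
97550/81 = 97550/81=1204.32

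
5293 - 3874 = 1419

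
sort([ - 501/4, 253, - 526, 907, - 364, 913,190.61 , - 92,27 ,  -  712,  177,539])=[-712 , - 526, - 364 , - 501/4, - 92,27, 177,190.61,253 , 539,907,913] 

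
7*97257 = 680799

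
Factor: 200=2^3*5^2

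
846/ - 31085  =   - 1+30239/31085 = - 0.03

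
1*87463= 87463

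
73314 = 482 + 72832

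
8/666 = 4/333 = 0.01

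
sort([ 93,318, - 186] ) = [ -186,  93,318 ] 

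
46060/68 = 677 +6/17 = 677.35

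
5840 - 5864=-24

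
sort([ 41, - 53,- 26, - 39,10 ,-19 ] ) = [ - 53,-39, - 26, - 19 , 10, 41 ] 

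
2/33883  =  2/33883 =0.00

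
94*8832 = 830208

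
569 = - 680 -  - 1249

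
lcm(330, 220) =660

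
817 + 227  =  1044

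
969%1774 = 969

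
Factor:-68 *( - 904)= 61472=2^5*17^1* 113^1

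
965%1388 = 965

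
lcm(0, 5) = 0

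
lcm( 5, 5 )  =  5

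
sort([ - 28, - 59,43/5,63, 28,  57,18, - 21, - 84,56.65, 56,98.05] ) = [ - 84, - 59, - 28, - 21,43/5 , 18,28,56 , 56.65 , 57, 63,98.05 ]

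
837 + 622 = 1459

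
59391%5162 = 2609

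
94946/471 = 94946/471  =  201.58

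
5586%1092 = 126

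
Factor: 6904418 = 2^1*401^1*8609^1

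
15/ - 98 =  - 1 + 83/98   =  - 0.15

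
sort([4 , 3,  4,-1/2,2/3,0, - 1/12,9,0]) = [-1/2,  -  1/12,0, 0,2/3,  3, 4,4,9]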